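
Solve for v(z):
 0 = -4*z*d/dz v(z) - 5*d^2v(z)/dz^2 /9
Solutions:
 v(z) = C1 + C2*erf(3*sqrt(10)*z/5)


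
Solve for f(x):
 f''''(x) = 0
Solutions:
 f(x) = C1 + C2*x + C3*x^2 + C4*x^3


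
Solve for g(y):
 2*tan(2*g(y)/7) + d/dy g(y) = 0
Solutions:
 g(y) = -7*asin(C1*exp(-4*y/7))/2 + 7*pi/2
 g(y) = 7*asin(C1*exp(-4*y/7))/2


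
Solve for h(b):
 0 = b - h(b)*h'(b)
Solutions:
 h(b) = -sqrt(C1 + b^2)
 h(b) = sqrt(C1 + b^2)


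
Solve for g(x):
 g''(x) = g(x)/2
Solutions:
 g(x) = C1*exp(-sqrt(2)*x/2) + C2*exp(sqrt(2)*x/2)


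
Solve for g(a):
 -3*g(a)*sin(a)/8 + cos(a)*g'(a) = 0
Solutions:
 g(a) = C1/cos(a)^(3/8)


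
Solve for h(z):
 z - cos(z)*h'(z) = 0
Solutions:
 h(z) = C1 + Integral(z/cos(z), z)


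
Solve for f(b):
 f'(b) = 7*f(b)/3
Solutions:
 f(b) = C1*exp(7*b/3)


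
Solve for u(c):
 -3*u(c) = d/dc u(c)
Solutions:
 u(c) = C1*exp(-3*c)


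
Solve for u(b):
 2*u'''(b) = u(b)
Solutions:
 u(b) = C3*exp(2^(2/3)*b/2) + (C1*sin(2^(2/3)*sqrt(3)*b/4) + C2*cos(2^(2/3)*sqrt(3)*b/4))*exp(-2^(2/3)*b/4)


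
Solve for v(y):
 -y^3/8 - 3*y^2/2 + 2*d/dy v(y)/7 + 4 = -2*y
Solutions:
 v(y) = C1 + 7*y^4/64 + 7*y^3/4 - 7*y^2/2 - 14*y


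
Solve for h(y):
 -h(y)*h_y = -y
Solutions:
 h(y) = -sqrt(C1 + y^2)
 h(y) = sqrt(C1 + y^2)


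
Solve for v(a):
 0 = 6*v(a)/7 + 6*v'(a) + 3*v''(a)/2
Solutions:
 v(a) = C1*exp(2*a*(-1 + sqrt(42)/7)) + C2*exp(-2*a*(sqrt(42)/7 + 1))


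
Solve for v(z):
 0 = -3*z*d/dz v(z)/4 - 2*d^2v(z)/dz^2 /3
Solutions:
 v(z) = C1 + C2*erf(3*z/4)


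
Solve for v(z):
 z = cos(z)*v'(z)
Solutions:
 v(z) = C1 + Integral(z/cos(z), z)


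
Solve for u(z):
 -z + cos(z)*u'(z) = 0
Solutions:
 u(z) = C1 + Integral(z/cos(z), z)


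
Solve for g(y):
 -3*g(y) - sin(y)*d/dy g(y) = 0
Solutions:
 g(y) = C1*(cos(y) + 1)^(3/2)/(cos(y) - 1)^(3/2)


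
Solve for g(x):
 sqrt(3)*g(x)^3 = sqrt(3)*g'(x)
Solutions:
 g(x) = -sqrt(2)*sqrt(-1/(C1 + x))/2
 g(x) = sqrt(2)*sqrt(-1/(C1 + x))/2


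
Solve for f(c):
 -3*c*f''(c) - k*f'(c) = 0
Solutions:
 f(c) = C1 + c^(1 - re(k)/3)*(C2*sin(log(c)*Abs(im(k))/3) + C3*cos(log(c)*im(k)/3))


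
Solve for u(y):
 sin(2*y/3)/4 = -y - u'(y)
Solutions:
 u(y) = C1 - y^2/2 + 3*cos(2*y/3)/8


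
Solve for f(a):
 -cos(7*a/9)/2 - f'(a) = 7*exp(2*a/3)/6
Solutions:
 f(a) = C1 - 7*exp(2*a/3)/4 - 9*sin(7*a/9)/14


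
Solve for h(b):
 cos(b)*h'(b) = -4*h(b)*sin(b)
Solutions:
 h(b) = C1*cos(b)^4


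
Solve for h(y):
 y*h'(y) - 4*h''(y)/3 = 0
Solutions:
 h(y) = C1 + C2*erfi(sqrt(6)*y/4)


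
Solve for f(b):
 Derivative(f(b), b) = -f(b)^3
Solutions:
 f(b) = -sqrt(2)*sqrt(-1/(C1 - b))/2
 f(b) = sqrt(2)*sqrt(-1/(C1 - b))/2


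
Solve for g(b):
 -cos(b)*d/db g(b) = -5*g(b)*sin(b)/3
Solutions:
 g(b) = C1/cos(b)^(5/3)


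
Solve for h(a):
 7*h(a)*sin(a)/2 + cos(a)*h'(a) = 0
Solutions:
 h(a) = C1*cos(a)^(7/2)


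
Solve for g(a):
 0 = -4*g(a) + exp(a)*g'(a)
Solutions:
 g(a) = C1*exp(-4*exp(-a))


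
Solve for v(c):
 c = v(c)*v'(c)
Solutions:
 v(c) = -sqrt(C1 + c^2)
 v(c) = sqrt(C1 + c^2)


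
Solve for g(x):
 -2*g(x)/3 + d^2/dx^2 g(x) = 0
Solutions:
 g(x) = C1*exp(-sqrt(6)*x/3) + C2*exp(sqrt(6)*x/3)


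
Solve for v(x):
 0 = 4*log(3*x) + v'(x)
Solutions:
 v(x) = C1 - 4*x*log(x) - x*log(81) + 4*x


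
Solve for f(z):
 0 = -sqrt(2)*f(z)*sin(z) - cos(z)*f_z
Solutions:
 f(z) = C1*cos(z)^(sqrt(2))


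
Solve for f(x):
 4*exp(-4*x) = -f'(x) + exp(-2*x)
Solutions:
 f(x) = C1 - exp(-2*x)/2 + exp(-4*x)


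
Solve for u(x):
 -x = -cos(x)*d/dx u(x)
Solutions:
 u(x) = C1 + Integral(x/cos(x), x)


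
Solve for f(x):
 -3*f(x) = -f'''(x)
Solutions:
 f(x) = C3*exp(3^(1/3)*x) + (C1*sin(3^(5/6)*x/2) + C2*cos(3^(5/6)*x/2))*exp(-3^(1/3)*x/2)


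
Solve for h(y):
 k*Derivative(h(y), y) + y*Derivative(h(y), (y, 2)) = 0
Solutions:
 h(y) = C1 + y^(1 - re(k))*(C2*sin(log(y)*Abs(im(k))) + C3*cos(log(y)*im(k)))


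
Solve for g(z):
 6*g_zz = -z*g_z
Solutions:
 g(z) = C1 + C2*erf(sqrt(3)*z/6)


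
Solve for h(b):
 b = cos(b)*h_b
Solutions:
 h(b) = C1 + Integral(b/cos(b), b)


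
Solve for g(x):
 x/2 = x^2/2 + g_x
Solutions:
 g(x) = C1 - x^3/6 + x^2/4


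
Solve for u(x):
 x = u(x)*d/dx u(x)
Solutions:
 u(x) = -sqrt(C1 + x^2)
 u(x) = sqrt(C1 + x^2)


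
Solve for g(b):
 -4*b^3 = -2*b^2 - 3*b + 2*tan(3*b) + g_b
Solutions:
 g(b) = C1 - b^4 + 2*b^3/3 + 3*b^2/2 + 2*log(cos(3*b))/3


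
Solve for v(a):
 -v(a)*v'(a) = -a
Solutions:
 v(a) = -sqrt(C1 + a^2)
 v(a) = sqrt(C1 + a^2)


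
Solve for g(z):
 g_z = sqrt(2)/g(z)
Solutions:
 g(z) = -sqrt(C1 + 2*sqrt(2)*z)
 g(z) = sqrt(C1 + 2*sqrt(2)*z)


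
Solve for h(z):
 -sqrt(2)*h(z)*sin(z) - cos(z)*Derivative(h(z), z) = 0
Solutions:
 h(z) = C1*cos(z)^(sqrt(2))


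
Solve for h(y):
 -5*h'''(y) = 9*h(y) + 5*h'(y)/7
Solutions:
 h(y) = C1*exp(y*(-10*3^(2/3)*490^(1/3)/(3969 + sqrt(15755061))^(1/3) + 2100^(1/3)*(3969 + sqrt(15755061))^(1/3))/420)*sin(3^(1/6)*y*(30*490^(1/3)/(3969 + sqrt(15755061))^(1/3) + 3^(2/3)*700^(1/3)*(3969 + sqrt(15755061))^(1/3))/420) + C2*exp(y*(-10*3^(2/3)*490^(1/3)/(3969 + sqrt(15755061))^(1/3) + 2100^(1/3)*(3969 + sqrt(15755061))^(1/3))/420)*cos(3^(1/6)*y*(30*490^(1/3)/(3969 + sqrt(15755061))^(1/3) + 3^(2/3)*700^(1/3)*(3969 + sqrt(15755061))^(1/3))/420) + C3*exp(-y*(-10*3^(2/3)*490^(1/3)/(3969 + sqrt(15755061))^(1/3) + 2100^(1/3)*(3969 + sqrt(15755061))^(1/3))/210)


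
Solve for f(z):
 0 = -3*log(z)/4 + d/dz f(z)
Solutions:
 f(z) = C1 + 3*z*log(z)/4 - 3*z/4


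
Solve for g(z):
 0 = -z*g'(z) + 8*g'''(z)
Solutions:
 g(z) = C1 + Integral(C2*airyai(z/2) + C3*airybi(z/2), z)


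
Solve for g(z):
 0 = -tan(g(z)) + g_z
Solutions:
 g(z) = pi - asin(C1*exp(z))
 g(z) = asin(C1*exp(z))


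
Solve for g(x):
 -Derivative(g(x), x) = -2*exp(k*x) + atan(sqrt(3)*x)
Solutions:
 g(x) = C1 - x*atan(sqrt(3)*x) + 2*Piecewise((exp(k*x)/k, Ne(k, 0)), (x, True)) + sqrt(3)*log(3*x^2 + 1)/6


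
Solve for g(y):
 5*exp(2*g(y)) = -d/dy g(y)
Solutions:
 g(y) = log(-sqrt(-1/(C1 - 5*y))) - log(2)/2
 g(y) = log(-1/(C1 - 5*y))/2 - log(2)/2


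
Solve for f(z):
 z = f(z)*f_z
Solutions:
 f(z) = -sqrt(C1 + z^2)
 f(z) = sqrt(C1 + z^2)


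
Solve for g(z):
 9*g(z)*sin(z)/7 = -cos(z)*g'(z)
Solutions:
 g(z) = C1*cos(z)^(9/7)


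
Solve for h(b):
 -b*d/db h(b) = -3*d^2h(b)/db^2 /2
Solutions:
 h(b) = C1 + C2*erfi(sqrt(3)*b/3)


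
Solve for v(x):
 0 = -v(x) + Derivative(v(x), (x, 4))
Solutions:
 v(x) = C1*exp(-x) + C2*exp(x) + C3*sin(x) + C4*cos(x)


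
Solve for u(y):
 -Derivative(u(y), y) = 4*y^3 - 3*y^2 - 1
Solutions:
 u(y) = C1 - y^4 + y^3 + y


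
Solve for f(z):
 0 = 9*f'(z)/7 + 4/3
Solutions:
 f(z) = C1 - 28*z/27


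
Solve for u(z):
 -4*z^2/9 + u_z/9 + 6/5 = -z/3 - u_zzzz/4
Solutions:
 u(z) = C1 + C4*exp(-2^(2/3)*3^(1/3)*z/3) + 4*z^3/3 - 3*z^2/2 - 54*z/5 + (C2*sin(2^(2/3)*3^(5/6)*z/6) + C3*cos(2^(2/3)*3^(5/6)*z/6))*exp(2^(2/3)*3^(1/3)*z/6)


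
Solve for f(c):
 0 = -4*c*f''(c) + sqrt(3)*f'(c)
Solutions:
 f(c) = C1 + C2*c^(sqrt(3)/4 + 1)


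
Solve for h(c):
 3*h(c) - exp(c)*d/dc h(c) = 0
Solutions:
 h(c) = C1*exp(-3*exp(-c))


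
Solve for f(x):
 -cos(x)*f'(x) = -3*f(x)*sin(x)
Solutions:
 f(x) = C1/cos(x)^3


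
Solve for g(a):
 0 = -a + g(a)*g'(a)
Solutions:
 g(a) = -sqrt(C1 + a^2)
 g(a) = sqrt(C1 + a^2)


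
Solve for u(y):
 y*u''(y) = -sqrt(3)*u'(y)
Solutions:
 u(y) = C1 + C2*y^(1 - sqrt(3))


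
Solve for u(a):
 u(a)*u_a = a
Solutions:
 u(a) = -sqrt(C1 + a^2)
 u(a) = sqrt(C1 + a^2)


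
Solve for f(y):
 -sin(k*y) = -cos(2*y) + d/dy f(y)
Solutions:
 f(y) = C1 + sin(2*y)/2 + cos(k*y)/k


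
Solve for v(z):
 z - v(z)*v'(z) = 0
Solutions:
 v(z) = -sqrt(C1 + z^2)
 v(z) = sqrt(C1 + z^2)


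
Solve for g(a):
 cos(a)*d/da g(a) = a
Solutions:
 g(a) = C1 + Integral(a/cos(a), a)


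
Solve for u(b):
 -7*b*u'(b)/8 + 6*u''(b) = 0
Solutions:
 u(b) = C1 + C2*erfi(sqrt(42)*b/24)


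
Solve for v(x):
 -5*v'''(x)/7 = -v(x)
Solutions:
 v(x) = C3*exp(5^(2/3)*7^(1/3)*x/5) + (C1*sin(sqrt(3)*5^(2/3)*7^(1/3)*x/10) + C2*cos(sqrt(3)*5^(2/3)*7^(1/3)*x/10))*exp(-5^(2/3)*7^(1/3)*x/10)


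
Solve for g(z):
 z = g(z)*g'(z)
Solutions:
 g(z) = -sqrt(C1 + z^2)
 g(z) = sqrt(C1 + z^2)


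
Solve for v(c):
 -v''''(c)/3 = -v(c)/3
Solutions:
 v(c) = C1*exp(-c) + C2*exp(c) + C3*sin(c) + C4*cos(c)


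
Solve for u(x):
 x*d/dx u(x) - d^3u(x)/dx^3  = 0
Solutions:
 u(x) = C1 + Integral(C2*airyai(x) + C3*airybi(x), x)


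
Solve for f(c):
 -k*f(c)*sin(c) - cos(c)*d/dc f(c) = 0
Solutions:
 f(c) = C1*exp(k*log(cos(c)))


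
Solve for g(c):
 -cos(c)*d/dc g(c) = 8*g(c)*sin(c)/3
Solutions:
 g(c) = C1*cos(c)^(8/3)


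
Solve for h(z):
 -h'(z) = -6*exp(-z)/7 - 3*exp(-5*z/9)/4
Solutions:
 h(z) = C1 - 6*exp(-z)/7 - 27*exp(-5*z/9)/20


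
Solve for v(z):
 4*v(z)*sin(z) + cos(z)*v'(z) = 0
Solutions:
 v(z) = C1*cos(z)^4


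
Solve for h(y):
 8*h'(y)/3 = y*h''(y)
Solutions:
 h(y) = C1 + C2*y^(11/3)


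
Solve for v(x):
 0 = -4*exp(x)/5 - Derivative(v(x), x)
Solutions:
 v(x) = C1 - 4*exp(x)/5


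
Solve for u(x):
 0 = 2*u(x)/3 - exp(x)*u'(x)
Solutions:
 u(x) = C1*exp(-2*exp(-x)/3)


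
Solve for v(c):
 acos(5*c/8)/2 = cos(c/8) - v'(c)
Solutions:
 v(c) = C1 - c*acos(5*c/8)/2 + sqrt(64 - 25*c^2)/10 + 8*sin(c/8)


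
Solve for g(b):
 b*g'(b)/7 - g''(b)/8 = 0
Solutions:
 g(b) = C1 + C2*erfi(2*sqrt(7)*b/7)


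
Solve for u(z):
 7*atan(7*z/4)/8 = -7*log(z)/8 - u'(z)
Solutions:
 u(z) = C1 - 7*z*log(z)/8 - 7*z*atan(7*z/4)/8 + 7*z/8 + log(49*z^2 + 16)/4


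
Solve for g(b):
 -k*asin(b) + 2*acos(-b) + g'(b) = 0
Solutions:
 g(b) = C1 - 2*b*acos(-b) + k*(b*asin(b) + sqrt(1 - b^2)) - 2*sqrt(1 - b^2)


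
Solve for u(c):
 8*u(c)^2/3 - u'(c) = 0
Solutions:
 u(c) = -3/(C1 + 8*c)


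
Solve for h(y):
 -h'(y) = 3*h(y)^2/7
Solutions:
 h(y) = 7/(C1 + 3*y)


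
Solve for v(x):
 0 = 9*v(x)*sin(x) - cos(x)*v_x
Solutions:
 v(x) = C1/cos(x)^9


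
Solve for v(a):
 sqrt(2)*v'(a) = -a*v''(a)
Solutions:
 v(a) = C1 + C2*a^(1 - sqrt(2))


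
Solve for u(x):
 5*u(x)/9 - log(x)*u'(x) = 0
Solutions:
 u(x) = C1*exp(5*li(x)/9)


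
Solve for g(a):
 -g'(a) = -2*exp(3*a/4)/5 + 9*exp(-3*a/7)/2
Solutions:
 g(a) = C1 + 8*exp(3*a/4)/15 + 21*exp(-3*a/7)/2


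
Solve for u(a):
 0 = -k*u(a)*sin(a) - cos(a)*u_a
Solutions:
 u(a) = C1*exp(k*log(cos(a)))


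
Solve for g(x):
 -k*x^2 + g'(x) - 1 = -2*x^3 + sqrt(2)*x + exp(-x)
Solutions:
 g(x) = C1 + k*x^3/3 - x^4/2 + sqrt(2)*x^2/2 + x - exp(-x)


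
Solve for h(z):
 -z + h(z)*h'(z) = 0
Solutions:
 h(z) = -sqrt(C1 + z^2)
 h(z) = sqrt(C1 + z^2)


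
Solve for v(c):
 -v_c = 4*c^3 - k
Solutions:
 v(c) = C1 - c^4 + c*k


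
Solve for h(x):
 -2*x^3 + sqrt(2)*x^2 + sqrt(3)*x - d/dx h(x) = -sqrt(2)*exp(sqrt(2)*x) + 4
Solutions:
 h(x) = C1 - x^4/2 + sqrt(2)*x^3/3 + sqrt(3)*x^2/2 - 4*x + exp(sqrt(2)*x)


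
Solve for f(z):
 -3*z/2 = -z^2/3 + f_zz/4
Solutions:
 f(z) = C1 + C2*z + z^4/9 - z^3


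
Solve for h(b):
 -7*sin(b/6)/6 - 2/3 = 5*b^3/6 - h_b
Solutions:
 h(b) = C1 + 5*b^4/24 + 2*b/3 - 7*cos(b/6)


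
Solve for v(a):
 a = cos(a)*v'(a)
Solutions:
 v(a) = C1 + Integral(a/cos(a), a)


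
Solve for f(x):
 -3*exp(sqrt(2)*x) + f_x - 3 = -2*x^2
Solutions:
 f(x) = C1 - 2*x^3/3 + 3*x + 3*sqrt(2)*exp(sqrt(2)*x)/2


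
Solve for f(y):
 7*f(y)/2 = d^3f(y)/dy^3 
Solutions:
 f(y) = C3*exp(2^(2/3)*7^(1/3)*y/2) + (C1*sin(2^(2/3)*sqrt(3)*7^(1/3)*y/4) + C2*cos(2^(2/3)*sqrt(3)*7^(1/3)*y/4))*exp(-2^(2/3)*7^(1/3)*y/4)


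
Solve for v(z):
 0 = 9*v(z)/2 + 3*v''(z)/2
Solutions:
 v(z) = C1*sin(sqrt(3)*z) + C2*cos(sqrt(3)*z)


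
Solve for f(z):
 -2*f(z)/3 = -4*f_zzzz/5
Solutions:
 f(z) = C1*exp(-5^(1/4)*6^(3/4)*z/6) + C2*exp(5^(1/4)*6^(3/4)*z/6) + C3*sin(5^(1/4)*6^(3/4)*z/6) + C4*cos(5^(1/4)*6^(3/4)*z/6)


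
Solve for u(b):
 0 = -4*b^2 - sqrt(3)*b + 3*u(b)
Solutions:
 u(b) = b*(4*b + sqrt(3))/3


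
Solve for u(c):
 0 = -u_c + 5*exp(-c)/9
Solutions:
 u(c) = C1 - 5*exp(-c)/9


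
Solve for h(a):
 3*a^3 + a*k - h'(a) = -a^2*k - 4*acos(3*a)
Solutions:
 h(a) = C1 + 3*a^4/4 + a^3*k/3 + a^2*k/2 + 4*a*acos(3*a) - 4*sqrt(1 - 9*a^2)/3


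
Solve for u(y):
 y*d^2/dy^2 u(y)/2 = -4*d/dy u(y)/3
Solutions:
 u(y) = C1 + C2/y^(5/3)


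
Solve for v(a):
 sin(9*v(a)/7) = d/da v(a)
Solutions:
 -a + 7*log(cos(9*v(a)/7) - 1)/18 - 7*log(cos(9*v(a)/7) + 1)/18 = C1


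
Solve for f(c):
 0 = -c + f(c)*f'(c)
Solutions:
 f(c) = -sqrt(C1 + c^2)
 f(c) = sqrt(C1 + c^2)


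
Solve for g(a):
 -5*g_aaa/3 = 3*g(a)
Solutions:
 g(a) = C3*exp(-15^(2/3)*a/5) + (C1*sin(3*3^(1/6)*5^(2/3)*a/10) + C2*cos(3*3^(1/6)*5^(2/3)*a/10))*exp(15^(2/3)*a/10)


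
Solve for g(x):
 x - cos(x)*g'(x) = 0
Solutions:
 g(x) = C1 + Integral(x/cos(x), x)


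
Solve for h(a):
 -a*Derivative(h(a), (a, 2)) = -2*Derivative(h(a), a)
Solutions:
 h(a) = C1 + C2*a^3


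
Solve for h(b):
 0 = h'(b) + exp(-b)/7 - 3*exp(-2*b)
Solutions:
 h(b) = C1 + exp(-b)/7 - 3*exp(-2*b)/2


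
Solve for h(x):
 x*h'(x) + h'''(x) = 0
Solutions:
 h(x) = C1 + Integral(C2*airyai(-x) + C3*airybi(-x), x)


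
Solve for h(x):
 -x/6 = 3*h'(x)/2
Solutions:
 h(x) = C1 - x^2/18


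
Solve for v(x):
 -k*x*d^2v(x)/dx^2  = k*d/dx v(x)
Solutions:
 v(x) = C1 + C2*log(x)


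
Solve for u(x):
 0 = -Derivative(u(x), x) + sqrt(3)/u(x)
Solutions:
 u(x) = -sqrt(C1 + 2*sqrt(3)*x)
 u(x) = sqrt(C1 + 2*sqrt(3)*x)


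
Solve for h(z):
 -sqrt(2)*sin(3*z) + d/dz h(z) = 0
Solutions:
 h(z) = C1 - sqrt(2)*cos(3*z)/3


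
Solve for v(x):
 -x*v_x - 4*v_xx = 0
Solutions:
 v(x) = C1 + C2*erf(sqrt(2)*x/4)


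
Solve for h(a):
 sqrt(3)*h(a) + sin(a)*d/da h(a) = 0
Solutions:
 h(a) = C1*(cos(a) + 1)^(sqrt(3)/2)/(cos(a) - 1)^(sqrt(3)/2)


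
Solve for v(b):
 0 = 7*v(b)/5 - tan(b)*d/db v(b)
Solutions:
 v(b) = C1*sin(b)^(7/5)


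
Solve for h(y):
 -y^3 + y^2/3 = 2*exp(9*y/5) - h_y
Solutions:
 h(y) = C1 + y^4/4 - y^3/9 + 10*exp(9*y/5)/9


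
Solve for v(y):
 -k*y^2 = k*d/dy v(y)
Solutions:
 v(y) = C1 - y^3/3


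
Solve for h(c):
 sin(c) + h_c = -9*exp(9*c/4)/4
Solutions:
 h(c) = C1 - exp(c)^(9/4) + cos(c)


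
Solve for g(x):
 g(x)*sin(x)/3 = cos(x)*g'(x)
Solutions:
 g(x) = C1/cos(x)^(1/3)


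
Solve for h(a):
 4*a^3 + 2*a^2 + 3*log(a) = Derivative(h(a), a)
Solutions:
 h(a) = C1 + a^4 + 2*a^3/3 + 3*a*log(a) - 3*a


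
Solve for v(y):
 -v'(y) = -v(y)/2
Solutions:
 v(y) = C1*exp(y/2)


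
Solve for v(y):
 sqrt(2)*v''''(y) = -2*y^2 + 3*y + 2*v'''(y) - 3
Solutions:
 v(y) = C1 + C2*y + C3*y^2 + C4*exp(sqrt(2)*y) + y^5/60 + y^4*(-3 + 2*sqrt(2))/48 + y^3*(10 - 3*sqrt(2))/24


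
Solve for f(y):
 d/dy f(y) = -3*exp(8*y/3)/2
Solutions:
 f(y) = C1 - 9*exp(8*y/3)/16


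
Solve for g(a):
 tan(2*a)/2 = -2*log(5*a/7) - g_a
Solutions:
 g(a) = C1 - 2*a*log(a) - 2*a*log(5) + 2*a + 2*a*log(7) + log(cos(2*a))/4


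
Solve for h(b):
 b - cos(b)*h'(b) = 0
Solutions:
 h(b) = C1 + Integral(b/cos(b), b)


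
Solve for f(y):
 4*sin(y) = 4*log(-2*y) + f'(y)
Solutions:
 f(y) = C1 - 4*y*log(-y) - 4*y*log(2) + 4*y - 4*cos(y)


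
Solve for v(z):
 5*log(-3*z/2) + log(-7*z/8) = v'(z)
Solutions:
 v(z) = C1 + 6*z*log(-z) + z*(-6 - 8*log(2) + log(1701))


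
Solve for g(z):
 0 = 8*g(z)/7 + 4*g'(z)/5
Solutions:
 g(z) = C1*exp(-10*z/7)


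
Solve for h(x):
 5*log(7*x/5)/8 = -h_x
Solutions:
 h(x) = C1 - 5*x*log(x)/8 - 5*x*log(7)/8 + 5*x/8 + 5*x*log(5)/8


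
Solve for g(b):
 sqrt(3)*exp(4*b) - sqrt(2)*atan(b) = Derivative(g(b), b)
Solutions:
 g(b) = C1 - sqrt(2)*(b*atan(b) - log(b^2 + 1)/2) + sqrt(3)*exp(4*b)/4


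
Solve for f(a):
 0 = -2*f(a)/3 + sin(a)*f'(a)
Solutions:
 f(a) = C1*(cos(a) - 1)^(1/3)/(cos(a) + 1)^(1/3)


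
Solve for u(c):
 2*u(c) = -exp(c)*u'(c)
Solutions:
 u(c) = C1*exp(2*exp(-c))


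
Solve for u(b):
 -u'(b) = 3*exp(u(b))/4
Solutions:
 u(b) = log(1/(C1 + 3*b)) + 2*log(2)


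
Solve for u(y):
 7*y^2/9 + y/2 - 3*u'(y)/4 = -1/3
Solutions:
 u(y) = C1 + 28*y^3/81 + y^2/3 + 4*y/9


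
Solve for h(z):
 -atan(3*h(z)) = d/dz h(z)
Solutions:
 Integral(1/atan(3*_y), (_y, h(z))) = C1 - z


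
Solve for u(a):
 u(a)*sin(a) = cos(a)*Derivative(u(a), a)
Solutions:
 u(a) = C1/cos(a)


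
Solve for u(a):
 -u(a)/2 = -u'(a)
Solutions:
 u(a) = C1*exp(a/2)


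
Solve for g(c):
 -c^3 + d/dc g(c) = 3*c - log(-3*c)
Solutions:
 g(c) = C1 + c^4/4 + 3*c^2/2 - c*log(-c) + c*(1 - log(3))


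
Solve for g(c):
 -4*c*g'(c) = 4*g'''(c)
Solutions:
 g(c) = C1 + Integral(C2*airyai(-c) + C3*airybi(-c), c)


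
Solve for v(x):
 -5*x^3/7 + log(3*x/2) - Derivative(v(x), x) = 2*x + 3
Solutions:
 v(x) = C1 - 5*x^4/28 - x^2 + x*log(x) - 4*x + x*log(3/2)


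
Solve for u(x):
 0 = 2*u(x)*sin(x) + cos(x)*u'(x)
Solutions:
 u(x) = C1*cos(x)^2


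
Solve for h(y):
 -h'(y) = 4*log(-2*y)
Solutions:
 h(y) = C1 - 4*y*log(-y) + 4*y*(1 - log(2))


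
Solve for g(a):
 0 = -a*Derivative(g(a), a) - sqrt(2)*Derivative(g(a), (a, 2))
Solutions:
 g(a) = C1 + C2*erf(2^(1/4)*a/2)


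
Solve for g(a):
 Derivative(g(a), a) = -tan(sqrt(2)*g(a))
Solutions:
 g(a) = sqrt(2)*(pi - asin(C1*exp(-sqrt(2)*a)))/2
 g(a) = sqrt(2)*asin(C1*exp(-sqrt(2)*a))/2


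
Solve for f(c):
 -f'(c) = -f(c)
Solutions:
 f(c) = C1*exp(c)


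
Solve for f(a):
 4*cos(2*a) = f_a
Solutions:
 f(a) = C1 + 2*sin(2*a)


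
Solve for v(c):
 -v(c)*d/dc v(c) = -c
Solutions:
 v(c) = -sqrt(C1 + c^2)
 v(c) = sqrt(C1 + c^2)


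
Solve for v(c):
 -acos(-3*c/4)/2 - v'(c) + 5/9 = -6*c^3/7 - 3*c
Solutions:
 v(c) = C1 + 3*c^4/14 + 3*c^2/2 - c*acos(-3*c/4)/2 + 5*c/9 - sqrt(16 - 9*c^2)/6


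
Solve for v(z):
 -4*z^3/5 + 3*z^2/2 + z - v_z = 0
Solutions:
 v(z) = C1 - z^4/5 + z^3/2 + z^2/2


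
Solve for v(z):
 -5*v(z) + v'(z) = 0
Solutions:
 v(z) = C1*exp(5*z)


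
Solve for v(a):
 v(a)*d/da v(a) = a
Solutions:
 v(a) = -sqrt(C1 + a^2)
 v(a) = sqrt(C1 + a^2)


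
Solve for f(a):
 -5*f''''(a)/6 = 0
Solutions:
 f(a) = C1 + C2*a + C3*a^2 + C4*a^3


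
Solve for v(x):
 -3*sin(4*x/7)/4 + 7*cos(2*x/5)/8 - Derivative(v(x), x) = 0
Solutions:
 v(x) = C1 + 35*sin(2*x/5)/16 + 21*cos(4*x/7)/16


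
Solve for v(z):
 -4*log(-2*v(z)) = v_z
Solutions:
 Integral(1/(log(-_y) + log(2)), (_y, v(z)))/4 = C1 - z


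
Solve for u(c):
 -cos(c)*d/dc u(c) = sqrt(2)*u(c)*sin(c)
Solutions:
 u(c) = C1*cos(c)^(sqrt(2))


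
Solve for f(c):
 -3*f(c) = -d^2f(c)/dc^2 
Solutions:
 f(c) = C1*exp(-sqrt(3)*c) + C2*exp(sqrt(3)*c)


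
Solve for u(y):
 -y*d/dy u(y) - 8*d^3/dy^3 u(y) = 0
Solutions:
 u(y) = C1 + Integral(C2*airyai(-y/2) + C3*airybi(-y/2), y)


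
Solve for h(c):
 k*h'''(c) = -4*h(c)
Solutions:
 h(c) = C1*exp(2^(2/3)*c*(-1/k)^(1/3)) + C2*exp(2^(2/3)*c*(-1/k)^(1/3)*(-1 + sqrt(3)*I)/2) + C3*exp(-2^(2/3)*c*(-1/k)^(1/3)*(1 + sqrt(3)*I)/2)


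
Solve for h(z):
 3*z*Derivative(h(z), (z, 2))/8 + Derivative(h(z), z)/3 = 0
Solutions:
 h(z) = C1 + C2*z^(1/9)


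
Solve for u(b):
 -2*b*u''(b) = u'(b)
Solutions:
 u(b) = C1 + C2*sqrt(b)


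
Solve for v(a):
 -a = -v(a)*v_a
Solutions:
 v(a) = -sqrt(C1 + a^2)
 v(a) = sqrt(C1 + a^2)


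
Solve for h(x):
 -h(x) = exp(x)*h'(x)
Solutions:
 h(x) = C1*exp(exp(-x))


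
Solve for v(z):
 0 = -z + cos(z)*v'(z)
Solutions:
 v(z) = C1 + Integral(z/cos(z), z)


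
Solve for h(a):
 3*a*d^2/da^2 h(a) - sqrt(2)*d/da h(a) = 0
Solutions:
 h(a) = C1 + C2*a^(sqrt(2)/3 + 1)


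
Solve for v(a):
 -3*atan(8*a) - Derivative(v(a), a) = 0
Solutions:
 v(a) = C1 - 3*a*atan(8*a) + 3*log(64*a^2 + 1)/16


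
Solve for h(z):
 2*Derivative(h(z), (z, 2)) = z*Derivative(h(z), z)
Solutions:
 h(z) = C1 + C2*erfi(z/2)


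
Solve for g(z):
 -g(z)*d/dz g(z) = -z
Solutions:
 g(z) = -sqrt(C1 + z^2)
 g(z) = sqrt(C1 + z^2)


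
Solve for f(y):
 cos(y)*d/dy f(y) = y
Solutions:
 f(y) = C1 + Integral(y/cos(y), y)


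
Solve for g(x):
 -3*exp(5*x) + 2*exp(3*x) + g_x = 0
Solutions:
 g(x) = C1 + 3*exp(5*x)/5 - 2*exp(3*x)/3


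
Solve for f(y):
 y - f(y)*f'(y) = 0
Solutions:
 f(y) = -sqrt(C1 + y^2)
 f(y) = sqrt(C1 + y^2)


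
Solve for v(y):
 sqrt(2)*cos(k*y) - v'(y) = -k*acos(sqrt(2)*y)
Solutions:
 v(y) = C1 + k*(y*acos(sqrt(2)*y) - sqrt(2)*sqrt(1 - 2*y^2)/2) + sqrt(2)*Piecewise((sin(k*y)/k, Ne(k, 0)), (y, True))


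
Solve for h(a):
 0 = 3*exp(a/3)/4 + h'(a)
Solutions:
 h(a) = C1 - 9*exp(a/3)/4


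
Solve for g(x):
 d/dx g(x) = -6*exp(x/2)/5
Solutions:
 g(x) = C1 - 12*exp(x/2)/5


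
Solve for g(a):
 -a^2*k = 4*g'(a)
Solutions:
 g(a) = C1 - a^3*k/12


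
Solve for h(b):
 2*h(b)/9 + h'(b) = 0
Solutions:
 h(b) = C1*exp(-2*b/9)


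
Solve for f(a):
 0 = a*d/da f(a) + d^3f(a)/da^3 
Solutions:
 f(a) = C1 + Integral(C2*airyai(-a) + C3*airybi(-a), a)


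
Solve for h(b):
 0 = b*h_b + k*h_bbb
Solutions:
 h(b) = C1 + Integral(C2*airyai(b*(-1/k)^(1/3)) + C3*airybi(b*(-1/k)^(1/3)), b)


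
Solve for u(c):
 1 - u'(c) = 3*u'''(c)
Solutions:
 u(c) = C1 + C2*sin(sqrt(3)*c/3) + C3*cos(sqrt(3)*c/3) + c


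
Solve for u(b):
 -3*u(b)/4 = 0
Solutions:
 u(b) = 0


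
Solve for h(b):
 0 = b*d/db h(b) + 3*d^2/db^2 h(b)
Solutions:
 h(b) = C1 + C2*erf(sqrt(6)*b/6)


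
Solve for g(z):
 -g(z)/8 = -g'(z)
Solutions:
 g(z) = C1*exp(z/8)


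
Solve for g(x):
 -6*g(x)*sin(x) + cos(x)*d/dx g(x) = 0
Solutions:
 g(x) = C1/cos(x)^6


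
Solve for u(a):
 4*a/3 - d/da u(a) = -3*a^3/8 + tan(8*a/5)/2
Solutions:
 u(a) = C1 + 3*a^4/32 + 2*a^2/3 + 5*log(cos(8*a/5))/16


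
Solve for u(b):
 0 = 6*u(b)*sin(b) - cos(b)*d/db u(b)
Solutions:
 u(b) = C1/cos(b)^6


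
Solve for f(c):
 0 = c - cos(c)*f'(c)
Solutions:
 f(c) = C1 + Integral(c/cos(c), c)


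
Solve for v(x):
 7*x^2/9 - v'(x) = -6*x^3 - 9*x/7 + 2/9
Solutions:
 v(x) = C1 + 3*x^4/2 + 7*x^3/27 + 9*x^2/14 - 2*x/9


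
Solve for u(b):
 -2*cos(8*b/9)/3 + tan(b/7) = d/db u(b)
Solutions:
 u(b) = C1 - 7*log(cos(b/7)) - 3*sin(8*b/9)/4


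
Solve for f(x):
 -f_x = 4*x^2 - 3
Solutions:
 f(x) = C1 - 4*x^3/3 + 3*x


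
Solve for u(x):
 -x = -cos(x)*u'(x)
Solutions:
 u(x) = C1 + Integral(x/cos(x), x)


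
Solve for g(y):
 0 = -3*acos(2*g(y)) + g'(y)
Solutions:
 Integral(1/acos(2*_y), (_y, g(y))) = C1 + 3*y


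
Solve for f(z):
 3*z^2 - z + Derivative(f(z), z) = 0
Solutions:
 f(z) = C1 - z^3 + z^2/2


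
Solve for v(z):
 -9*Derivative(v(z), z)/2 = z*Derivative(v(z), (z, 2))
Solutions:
 v(z) = C1 + C2/z^(7/2)


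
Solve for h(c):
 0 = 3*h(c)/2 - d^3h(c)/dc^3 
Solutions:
 h(c) = C3*exp(2^(2/3)*3^(1/3)*c/2) + (C1*sin(2^(2/3)*3^(5/6)*c/4) + C2*cos(2^(2/3)*3^(5/6)*c/4))*exp(-2^(2/3)*3^(1/3)*c/4)


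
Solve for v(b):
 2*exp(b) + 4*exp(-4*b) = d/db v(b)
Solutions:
 v(b) = C1 + 2*exp(b) - exp(-4*b)


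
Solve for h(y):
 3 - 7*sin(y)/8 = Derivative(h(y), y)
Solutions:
 h(y) = C1 + 3*y + 7*cos(y)/8


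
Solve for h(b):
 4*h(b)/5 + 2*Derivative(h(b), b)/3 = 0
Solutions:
 h(b) = C1*exp(-6*b/5)


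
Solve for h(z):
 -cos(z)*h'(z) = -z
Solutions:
 h(z) = C1 + Integral(z/cos(z), z)


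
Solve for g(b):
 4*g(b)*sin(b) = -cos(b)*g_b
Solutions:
 g(b) = C1*cos(b)^4


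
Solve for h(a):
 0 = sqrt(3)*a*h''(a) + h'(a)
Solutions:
 h(a) = C1 + C2*a^(1 - sqrt(3)/3)


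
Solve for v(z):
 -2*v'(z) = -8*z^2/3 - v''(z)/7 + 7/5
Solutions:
 v(z) = C1 + C2*exp(14*z) + 4*z^3/9 + 2*z^2/21 - 1009*z/1470


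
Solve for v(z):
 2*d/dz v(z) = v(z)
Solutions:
 v(z) = C1*exp(z/2)


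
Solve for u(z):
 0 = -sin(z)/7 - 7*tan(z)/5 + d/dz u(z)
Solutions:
 u(z) = C1 - 7*log(cos(z))/5 - cos(z)/7


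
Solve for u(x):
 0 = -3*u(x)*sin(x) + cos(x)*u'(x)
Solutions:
 u(x) = C1/cos(x)^3


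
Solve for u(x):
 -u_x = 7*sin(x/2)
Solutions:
 u(x) = C1 + 14*cos(x/2)


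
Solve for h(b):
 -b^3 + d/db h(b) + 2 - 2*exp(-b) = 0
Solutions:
 h(b) = C1 + b^4/4 - 2*b - 2*exp(-b)


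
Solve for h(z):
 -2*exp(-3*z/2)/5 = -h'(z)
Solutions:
 h(z) = C1 - 4*exp(-3*z/2)/15


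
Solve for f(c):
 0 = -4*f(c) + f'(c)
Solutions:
 f(c) = C1*exp(4*c)


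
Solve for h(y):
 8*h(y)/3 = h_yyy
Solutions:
 h(y) = C3*exp(2*3^(2/3)*y/3) + (C1*sin(3^(1/6)*y) + C2*cos(3^(1/6)*y))*exp(-3^(2/3)*y/3)


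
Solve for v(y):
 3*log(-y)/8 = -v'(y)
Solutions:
 v(y) = C1 - 3*y*log(-y)/8 + 3*y/8


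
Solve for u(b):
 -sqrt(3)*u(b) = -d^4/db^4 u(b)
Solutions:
 u(b) = C1*exp(-3^(1/8)*b) + C2*exp(3^(1/8)*b) + C3*sin(3^(1/8)*b) + C4*cos(3^(1/8)*b)


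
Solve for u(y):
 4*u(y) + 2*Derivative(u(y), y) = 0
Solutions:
 u(y) = C1*exp(-2*y)


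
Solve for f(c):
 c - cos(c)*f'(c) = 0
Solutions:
 f(c) = C1 + Integral(c/cos(c), c)


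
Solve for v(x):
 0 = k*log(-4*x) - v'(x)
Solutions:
 v(x) = C1 + k*x*log(-x) + k*x*(-1 + 2*log(2))


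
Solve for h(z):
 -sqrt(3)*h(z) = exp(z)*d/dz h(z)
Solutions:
 h(z) = C1*exp(sqrt(3)*exp(-z))


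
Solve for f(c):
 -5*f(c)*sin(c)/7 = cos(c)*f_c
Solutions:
 f(c) = C1*cos(c)^(5/7)


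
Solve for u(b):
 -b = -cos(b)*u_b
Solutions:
 u(b) = C1 + Integral(b/cos(b), b)


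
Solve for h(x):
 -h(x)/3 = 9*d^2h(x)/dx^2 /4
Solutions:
 h(x) = C1*sin(2*sqrt(3)*x/9) + C2*cos(2*sqrt(3)*x/9)


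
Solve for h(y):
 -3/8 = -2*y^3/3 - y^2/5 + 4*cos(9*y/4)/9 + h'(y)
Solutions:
 h(y) = C1 + y^4/6 + y^3/15 - 3*y/8 - 16*sin(9*y/4)/81


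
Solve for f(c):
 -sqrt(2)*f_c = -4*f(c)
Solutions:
 f(c) = C1*exp(2*sqrt(2)*c)


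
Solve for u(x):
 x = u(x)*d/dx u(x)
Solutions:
 u(x) = -sqrt(C1 + x^2)
 u(x) = sqrt(C1 + x^2)


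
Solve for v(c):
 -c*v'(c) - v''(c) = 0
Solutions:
 v(c) = C1 + C2*erf(sqrt(2)*c/2)


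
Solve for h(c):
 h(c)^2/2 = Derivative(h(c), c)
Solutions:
 h(c) = -2/(C1 + c)


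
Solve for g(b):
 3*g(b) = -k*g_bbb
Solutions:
 g(b) = C1*exp(3^(1/3)*b*(-1/k)^(1/3)) + C2*exp(b*(-1/k)^(1/3)*(-3^(1/3) + 3^(5/6)*I)/2) + C3*exp(-b*(-1/k)^(1/3)*(3^(1/3) + 3^(5/6)*I)/2)


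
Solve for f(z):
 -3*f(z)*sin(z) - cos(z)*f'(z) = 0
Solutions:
 f(z) = C1*cos(z)^3


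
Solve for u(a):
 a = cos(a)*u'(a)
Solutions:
 u(a) = C1 + Integral(a/cos(a), a)


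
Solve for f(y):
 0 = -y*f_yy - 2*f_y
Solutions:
 f(y) = C1 + C2/y


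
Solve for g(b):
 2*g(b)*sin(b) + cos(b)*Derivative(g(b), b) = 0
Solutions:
 g(b) = C1*cos(b)^2


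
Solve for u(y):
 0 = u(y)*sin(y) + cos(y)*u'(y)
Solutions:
 u(y) = C1*cos(y)


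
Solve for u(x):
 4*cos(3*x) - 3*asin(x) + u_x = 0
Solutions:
 u(x) = C1 + 3*x*asin(x) + 3*sqrt(1 - x^2) - 4*sin(3*x)/3


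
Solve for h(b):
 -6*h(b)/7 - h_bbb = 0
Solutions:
 h(b) = C3*exp(-6^(1/3)*7^(2/3)*b/7) + (C1*sin(2^(1/3)*3^(5/6)*7^(2/3)*b/14) + C2*cos(2^(1/3)*3^(5/6)*7^(2/3)*b/14))*exp(6^(1/3)*7^(2/3)*b/14)


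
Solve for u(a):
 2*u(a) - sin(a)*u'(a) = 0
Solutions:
 u(a) = C1*(cos(a) - 1)/(cos(a) + 1)


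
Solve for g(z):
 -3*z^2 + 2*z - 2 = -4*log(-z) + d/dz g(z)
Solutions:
 g(z) = C1 - z^3 + z^2 + 4*z*log(-z) - 6*z


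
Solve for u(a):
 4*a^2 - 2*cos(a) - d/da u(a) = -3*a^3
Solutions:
 u(a) = C1 + 3*a^4/4 + 4*a^3/3 - 2*sin(a)


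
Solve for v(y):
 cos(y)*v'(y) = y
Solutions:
 v(y) = C1 + Integral(y/cos(y), y)


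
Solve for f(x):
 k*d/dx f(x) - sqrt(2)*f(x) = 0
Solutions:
 f(x) = C1*exp(sqrt(2)*x/k)


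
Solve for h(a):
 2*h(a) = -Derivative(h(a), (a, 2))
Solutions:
 h(a) = C1*sin(sqrt(2)*a) + C2*cos(sqrt(2)*a)


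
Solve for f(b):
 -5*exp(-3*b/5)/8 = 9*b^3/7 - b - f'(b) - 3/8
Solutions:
 f(b) = C1 + 9*b^4/28 - b^2/2 - 3*b/8 - 25*exp(-3*b/5)/24


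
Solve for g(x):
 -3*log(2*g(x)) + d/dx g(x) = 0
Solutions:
 -Integral(1/(log(_y) + log(2)), (_y, g(x)))/3 = C1 - x


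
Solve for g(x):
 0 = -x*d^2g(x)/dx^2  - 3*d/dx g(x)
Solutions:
 g(x) = C1 + C2/x^2


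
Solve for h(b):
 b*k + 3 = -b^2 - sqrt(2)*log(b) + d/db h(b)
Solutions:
 h(b) = C1 + b^3/3 + b^2*k/2 + sqrt(2)*b*log(b) - sqrt(2)*b + 3*b


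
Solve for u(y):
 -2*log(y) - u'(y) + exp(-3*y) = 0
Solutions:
 u(y) = C1 - 2*y*log(y) + 2*y - exp(-3*y)/3


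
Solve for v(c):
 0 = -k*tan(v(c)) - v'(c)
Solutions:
 v(c) = pi - asin(C1*exp(-c*k))
 v(c) = asin(C1*exp(-c*k))


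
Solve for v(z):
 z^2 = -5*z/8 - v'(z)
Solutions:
 v(z) = C1 - z^3/3 - 5*z^2/16


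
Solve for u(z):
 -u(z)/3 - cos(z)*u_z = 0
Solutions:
 u(z) = C1*(sin(z) - 1)^(1/6)/(sin(z) + 1)^(1/6)


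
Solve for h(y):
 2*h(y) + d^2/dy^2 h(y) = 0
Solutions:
 h(y) = C1*sin(sqrt(2)*y) + C2*cos(sqrt(2)*y)


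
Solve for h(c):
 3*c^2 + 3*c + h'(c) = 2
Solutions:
 h(c) = C1 - c^3 - 3*c^2/2 + 2*c


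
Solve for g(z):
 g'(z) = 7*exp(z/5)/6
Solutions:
 g(z) = C1 + 35*exp(z/5)/6


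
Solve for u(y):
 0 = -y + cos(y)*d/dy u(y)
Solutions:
 u(y) = C1 + Integral(y/cos(y), y)


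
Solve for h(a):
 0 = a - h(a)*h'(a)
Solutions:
 h(a) = -sqrt(C1 + a^2)
 h(a) = sqrt(C1 + a^2)


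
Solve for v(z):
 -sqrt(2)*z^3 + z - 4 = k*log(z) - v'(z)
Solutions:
 v(z) = C1 + k*z*log(z) - k*z + sqrt(2)*z^4/4 - z^2/2 + 4*z


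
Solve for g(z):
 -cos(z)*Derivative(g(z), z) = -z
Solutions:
 g(z) = C1 + Integral(z/cos(z), z)


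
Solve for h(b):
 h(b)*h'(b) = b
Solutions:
 h(b) = -sqrt(C1 + b^2)
 h(b) = sqrt(C1 + b^2)


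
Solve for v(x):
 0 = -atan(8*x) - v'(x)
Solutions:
 v(x) = C1 - x*atan(8*x) + log(64*x^2 + 1)/16


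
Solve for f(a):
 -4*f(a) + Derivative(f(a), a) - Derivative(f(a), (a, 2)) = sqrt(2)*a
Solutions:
 f(a) = -sqrt(2)*a/4 + (C1*sin(sqrt(15)*a/2) + C2*cos(sqrt(15)*a/2))*exp(a/2) - sqrt(2)/16


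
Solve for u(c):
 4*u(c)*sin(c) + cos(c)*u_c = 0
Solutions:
 u(c) = C1*cos(c)^4


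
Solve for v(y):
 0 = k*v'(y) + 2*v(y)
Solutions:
 v(y) = C1*exp(-2*y/k)


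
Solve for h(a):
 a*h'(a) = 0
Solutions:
 h(a) = C1


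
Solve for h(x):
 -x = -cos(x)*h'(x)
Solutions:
 h(x) = C1 + Integral(x/cos(x), x)


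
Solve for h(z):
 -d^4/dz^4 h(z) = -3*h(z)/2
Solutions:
 h(z) = C1*exp(-2^(3/4)*3^(1/4)*z/2) + C2*exp(2^(3/4)*3^(1/4)*z/2) + C3*sin(2^(3/4)*3^(1/4)*z/2) + C4*cos(2^(3/4)*3^(1/4)*z/2)


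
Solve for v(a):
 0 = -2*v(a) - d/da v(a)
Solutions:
 v(a) = C1*exp(-2*a)


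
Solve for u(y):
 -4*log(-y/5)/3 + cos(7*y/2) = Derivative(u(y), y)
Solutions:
 u(y) = C1 - 4*y*log(-y)/3 + 4*y/3 + 4*y*log(5)/3 + 2*sin(7*y/2)/7


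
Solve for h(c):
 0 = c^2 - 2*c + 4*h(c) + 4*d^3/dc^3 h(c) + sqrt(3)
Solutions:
 h(c) = C3*exp(-c) - c^2/4 + c/2 + (C1*sin(sqrt(3)*c/2) + C2*cos(sqrt(3)*c/2))*exp(c/2) - sqrt(3)/4


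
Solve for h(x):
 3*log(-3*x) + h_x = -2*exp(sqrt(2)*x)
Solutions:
 h(x) = C1 - 3*x*log(-x) + 3*x*(1 - log(3)) - sqrt(2)*exp(sqrt(2)*x)


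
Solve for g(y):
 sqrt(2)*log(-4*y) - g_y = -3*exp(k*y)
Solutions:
 g(y) = C1 + sqrt(2)*y*log(-y) + sqrt(2)*y*(-1 + 2*log(2)) + Piecewise((3*exp(k*y)/k, Ne(k, 0)), (3*y, True))


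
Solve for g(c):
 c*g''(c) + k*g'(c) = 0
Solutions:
 g(c) = C1 + c^(1 - re(k))*(C2*sin(log(c)*Abs(im(k))) + C3*cos(log(c)*im(k)))


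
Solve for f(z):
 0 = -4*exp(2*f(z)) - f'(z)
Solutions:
 f(z) = log(-sqrt(-1/(C1 - 4*z))) - log(2)/2
 f(z) = log(-1/(C1 - 4*z))/2 - log(2)/2


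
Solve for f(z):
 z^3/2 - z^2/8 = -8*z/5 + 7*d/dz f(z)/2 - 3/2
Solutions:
 f(z) = C1 + z^4/28 - z^3/84 + 8*z^2/35 + 3*z/7


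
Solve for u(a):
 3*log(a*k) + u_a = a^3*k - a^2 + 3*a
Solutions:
 u(a) = C1 + a^4*k/4 - a^3/3 + 3*a^2/2 - 3*a*log(a*k) + 3*a


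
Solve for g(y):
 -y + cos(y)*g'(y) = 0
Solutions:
 g(y) = C1 + Integral(y/cos(y), y)


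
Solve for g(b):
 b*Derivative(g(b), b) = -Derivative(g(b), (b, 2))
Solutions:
 g(b) = C1 + C2*erf(sqrt(2)*b/2)


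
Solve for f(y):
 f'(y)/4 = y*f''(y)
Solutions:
 f(y) = C1 + C2*y^(5/4)


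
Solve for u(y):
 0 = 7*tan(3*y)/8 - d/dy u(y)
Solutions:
 u(y) = C1 - 7*log(cos(3*y))/24


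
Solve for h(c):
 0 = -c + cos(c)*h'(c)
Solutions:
 h(c) = C1 + Integral(c/cos(c), c)


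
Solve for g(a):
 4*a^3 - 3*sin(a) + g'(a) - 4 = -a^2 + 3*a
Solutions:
 g(a) = C1 - a^4 - a^3/3 + 3*a^2/2 + 4*a - 3*cos(a)


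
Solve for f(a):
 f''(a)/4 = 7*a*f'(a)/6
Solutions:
 f(a) = C1 + C2*erfi(sqrt(21)*a/3)


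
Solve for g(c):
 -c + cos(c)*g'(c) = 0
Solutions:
 g(c) = C1 + Integral(c/cos(c), c)


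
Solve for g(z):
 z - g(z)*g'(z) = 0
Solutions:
 g(z) = -sqrt(C1 + z^2)
 g(z) = sqrt(C1 + z^2)


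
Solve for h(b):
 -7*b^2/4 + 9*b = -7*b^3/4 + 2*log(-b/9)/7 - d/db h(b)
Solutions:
 h(b) = C1 - 7*b^4/16 + 7*b^3/12 - 9*b^2/2 + 2*b*log(-b)/7 + 2*b*(-2*log(3) - 1)/7


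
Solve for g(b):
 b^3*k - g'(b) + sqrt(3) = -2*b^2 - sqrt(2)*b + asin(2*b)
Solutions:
 g(b) = C1 + b^4*k/4 + 2*b^3/3 + sqrt(2)*b^2/2 - b*asin(2*b) + sqrt(3)*b - sqrt(1 - 4*b^2)/2


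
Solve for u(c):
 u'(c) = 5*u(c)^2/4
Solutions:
 u(c) = -4/(C1 + 5*c)


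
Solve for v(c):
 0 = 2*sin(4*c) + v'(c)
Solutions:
 v(c) = C1 + cos(4*c)/2


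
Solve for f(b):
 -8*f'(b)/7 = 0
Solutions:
 f(b) = C1


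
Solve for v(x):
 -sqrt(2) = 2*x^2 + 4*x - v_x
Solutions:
 v(x) = C1 + 2*x^3/3 + 2*x^2 + sqrt(2)*x


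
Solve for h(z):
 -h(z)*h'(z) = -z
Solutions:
 h(z) = -sqrt(C1 + z^2)
 h(z) = sqrt(C1 + z^2)


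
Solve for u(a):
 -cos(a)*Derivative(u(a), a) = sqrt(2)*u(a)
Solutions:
 u(a) = C1*(sin(a) - 1)^(sqrt(2)/2)/(sin(a) + 1)^(sqrt(2)/2)


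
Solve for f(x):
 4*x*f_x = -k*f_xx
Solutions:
 f(x) = C1 + C2*sqrt(k)*erf(sqrt(2)*x*sqrt(1/k))


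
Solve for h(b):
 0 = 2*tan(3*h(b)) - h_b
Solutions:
 h(b) = -asin(C1*exp(6*b))/3 + pi/3
 h(b) = asin(C1*exp(6*b))/3


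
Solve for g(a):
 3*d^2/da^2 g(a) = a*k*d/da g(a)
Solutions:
 g(a) = Piecewise((-sqrt(6)*sqrt(pi)*C1*erf(sqrt(6)*a*sqrt(-k)/6)/(2*sqrt(-k)) - C2, (k > 0) | (k < 0)), (-C1*a - C2, True))


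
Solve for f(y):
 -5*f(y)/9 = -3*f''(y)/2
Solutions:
 f(y) = C1*exp(-sqrt(30)*y/9) + C2*exp(sqrt(30)*y/9)


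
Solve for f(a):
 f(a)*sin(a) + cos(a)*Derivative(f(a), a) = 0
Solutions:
 f(a) = C1*cos(a)


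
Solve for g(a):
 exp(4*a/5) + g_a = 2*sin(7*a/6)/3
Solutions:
 g(a) = C1 - 5*exp(4*a/5)/4 - 4*cos(7*a/6)/7


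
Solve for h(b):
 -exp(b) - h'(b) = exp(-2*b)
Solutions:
 h(b) = C1 - exp(b) + exp(-2*b)/2


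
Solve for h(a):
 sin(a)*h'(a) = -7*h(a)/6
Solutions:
 h(a) = C1*(cos(a) + 1)^(7/12)/(cos(a) - 1)^(7/12)


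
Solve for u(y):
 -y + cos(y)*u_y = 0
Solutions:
 u(y) = C1 + Integral(y/cos(y), y)


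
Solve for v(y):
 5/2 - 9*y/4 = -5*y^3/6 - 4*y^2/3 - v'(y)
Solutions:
 v(y) = C1 - 5*y^4/24 - 4*y^3/9 + 9*y^2/8 - 5*y/2


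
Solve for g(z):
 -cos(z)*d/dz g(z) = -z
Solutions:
 g(z) = C1 + Integral(z/cos(z), z)


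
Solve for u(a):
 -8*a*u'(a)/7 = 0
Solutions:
 u(a) = C1


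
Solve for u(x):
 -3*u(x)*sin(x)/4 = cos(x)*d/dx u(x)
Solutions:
 u(x) = C1*cos(x)^(3/4)


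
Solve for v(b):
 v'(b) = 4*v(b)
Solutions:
 v(b) = C1*exp(4*b)


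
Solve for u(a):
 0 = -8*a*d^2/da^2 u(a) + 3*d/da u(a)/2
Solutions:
 u(a) = C1 + C2*a^(19/16)


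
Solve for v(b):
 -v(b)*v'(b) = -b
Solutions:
 v(b) = -sqrt(C1 + b^2)
 v(b) = sqrt(C1 + b^2)


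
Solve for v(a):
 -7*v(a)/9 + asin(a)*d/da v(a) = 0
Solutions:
 v(a) = C1*exp(7*Integral(1/asin(a), a)/9)


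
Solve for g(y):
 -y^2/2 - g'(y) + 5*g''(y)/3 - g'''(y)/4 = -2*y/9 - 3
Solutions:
 g(y) = C1 + C2*exp(2*y/3) + C3*exp(6*y) - y^3/6 - 13*y^2/18 + 91*y/108


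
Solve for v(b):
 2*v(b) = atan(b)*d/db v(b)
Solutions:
 v(b) = C1*exp(2*Integral(1/atan(b), b))


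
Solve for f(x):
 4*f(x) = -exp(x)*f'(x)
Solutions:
 f(x) = C1*exp(4*exp(-x))


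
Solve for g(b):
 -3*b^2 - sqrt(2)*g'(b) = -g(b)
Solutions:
 g(b) = C1*exp(sqrt(2)*b/2) + 3*b^2 + 6*sqrt(2)*b + 12


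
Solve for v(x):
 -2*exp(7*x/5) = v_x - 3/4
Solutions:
 v(x) = C1 + 3*x/4 - 10*exp(7*x/5)/7


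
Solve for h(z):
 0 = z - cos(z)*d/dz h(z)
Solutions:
 h(z) = C1 + Integral(z/cos(z), z)


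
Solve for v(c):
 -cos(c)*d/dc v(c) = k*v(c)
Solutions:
 v(c) = C1*exp(k*(log(sin(c) - 1) - log(sin(c) + 1))/2)


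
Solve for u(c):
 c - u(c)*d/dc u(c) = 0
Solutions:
 u(c) = -sqrt(C1 + c^2)
 u(c) = sqrt(C1 + c^2)


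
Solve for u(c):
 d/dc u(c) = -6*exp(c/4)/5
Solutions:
 u(c) = C1 - 24*exp(c/4)/5


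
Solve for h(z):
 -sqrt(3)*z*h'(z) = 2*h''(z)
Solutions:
 h(z) = C1 + C2*erf(3^(1/4)*z/2)


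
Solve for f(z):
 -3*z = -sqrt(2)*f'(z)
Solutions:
 f(z) = C1 + 3*sqrt(2)*z^2/4


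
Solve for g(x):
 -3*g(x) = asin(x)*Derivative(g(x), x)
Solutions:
 g(x) = C1*exp(-3*Integral(1/asin(x), x))


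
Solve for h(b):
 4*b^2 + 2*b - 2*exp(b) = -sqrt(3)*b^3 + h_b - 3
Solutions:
 h(b) = C1 + sqrt(3)*b^4/4 + 4*b^3/3 + b^2 + 3*b - 2*exp(b)


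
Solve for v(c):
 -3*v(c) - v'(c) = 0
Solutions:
 v(c) = C1*exp(-3*c)


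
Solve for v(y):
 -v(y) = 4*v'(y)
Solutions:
 v(y) = C1*exp(-y/4)


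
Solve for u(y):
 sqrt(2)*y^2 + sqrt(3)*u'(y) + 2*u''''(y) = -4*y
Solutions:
 u(y) = C1 + C4*exp(-2^(2/3)*3^(1/6)*y/2) - sqrt(6)*y^3/9 - 2*sqrt(3)*y^2/3 + (C2*sin(6^(2/3)*y/4) + C3*cos(6^(2/3)*y/4))*exp(2^(2/3)*3^(1/6)*y/4)


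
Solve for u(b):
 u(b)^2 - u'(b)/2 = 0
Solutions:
 u(b) = -1/(C1 + 2*b)


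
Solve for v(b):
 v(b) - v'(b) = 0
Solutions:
 v(b) = C1*exp(b)


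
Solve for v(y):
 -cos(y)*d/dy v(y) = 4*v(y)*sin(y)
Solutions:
 v(y) = C1*cos(y)^4


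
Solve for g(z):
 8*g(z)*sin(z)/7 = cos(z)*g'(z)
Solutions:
 g(z) = C1/cos(z)^(8/7)


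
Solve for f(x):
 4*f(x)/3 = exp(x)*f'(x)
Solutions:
 f(x) = C1*exp(-4*exp(-x)/3)


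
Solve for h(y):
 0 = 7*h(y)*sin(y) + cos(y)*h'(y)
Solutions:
 h(y) = C1*cos(y)^7


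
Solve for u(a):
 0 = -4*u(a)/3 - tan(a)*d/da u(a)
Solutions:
 u(a) = C1/sin(a)^(4/3)


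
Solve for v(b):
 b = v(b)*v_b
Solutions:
 v(b) = -sqrt(C1 + b^2)
 v(b) = sqrt(C1 + b^2)


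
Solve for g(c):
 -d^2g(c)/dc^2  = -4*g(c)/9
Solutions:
 g(c) = C1*exp(-2*c/3) + C2*exp(2*c/3)


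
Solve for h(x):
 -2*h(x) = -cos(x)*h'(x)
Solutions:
 h(x) = C1*(sin(x) + 1)/(sin(x) - 1)


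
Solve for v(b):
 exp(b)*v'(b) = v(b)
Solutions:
 v(b) = C1*exp(-exp(-b))


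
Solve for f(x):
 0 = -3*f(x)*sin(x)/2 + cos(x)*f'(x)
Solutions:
 f(x) = C1/cos(x)^(3/2)


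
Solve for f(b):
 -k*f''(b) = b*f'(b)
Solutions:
 f(b) = C1 + C2*sqrt(k)*erf(sqrt(2)*b*sqrt(1/k)/2)


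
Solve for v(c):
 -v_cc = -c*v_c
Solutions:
 v(c) = C1 + C2*erfi(sqrt(2)*c/2)


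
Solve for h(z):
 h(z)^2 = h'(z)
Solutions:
 h(z) = -1/(C1 + z)


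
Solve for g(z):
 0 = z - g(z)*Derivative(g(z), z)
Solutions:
 g(z) = -sqrt(C1 + z^2)
 g(z) = sqrt(C1 + z^2)


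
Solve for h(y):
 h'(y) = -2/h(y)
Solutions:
 h(y) = -sqrt(C1 - 4*y)
 h(y) = sqrt(C1 - 4*y)
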